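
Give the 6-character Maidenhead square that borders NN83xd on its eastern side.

Longitude subsquare x = 23; +1 → 24, wraps to 0 = a, carry into square.
Longitude square 8; +1 → 9.
The latitude characters are unchanged.

NN93ad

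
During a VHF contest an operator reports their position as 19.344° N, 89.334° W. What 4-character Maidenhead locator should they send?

EK59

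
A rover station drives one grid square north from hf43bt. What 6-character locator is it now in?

HF43bu

Latitude subsquare t = 19; +1 → 20 = u.
The longitude characters are unchanged.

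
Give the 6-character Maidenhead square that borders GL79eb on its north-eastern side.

GL79fc

Longitude subsquare e = 4; +1 → 5 = f.
Latitude subsquare b = 1; +1 → 2 = c.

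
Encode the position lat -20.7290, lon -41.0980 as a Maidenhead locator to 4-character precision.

GG99

Add 180° to longitude and 90° to latitude: 138.90, 69.27.
Field: lon ⌊138.90/20⌋ = 6 → G; lat ⌊69.27/10⌋ = 6 → G.
Square: lon ⌊18.90/2⌋ = 9; lat ⌊9.27/1⌋ = 9.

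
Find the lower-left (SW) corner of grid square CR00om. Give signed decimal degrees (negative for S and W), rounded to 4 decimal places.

80.5000, -138.8333

Field C=2, R=17: +2·20° lon, +17·10° lat → SW at lon -140°, lat 80°.
Square 0, 0: +0·2° lon, +0·1° lat → SW at lon -140°, lat 80°.
Subsquare o=14, m=12: +14·0.0833333° lon, +12·0.0416667° lat → SW at lon -138.833°, lat 80.5°.
latitude 80.5000, longitude -138.8333.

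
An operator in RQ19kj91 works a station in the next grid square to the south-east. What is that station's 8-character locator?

Longitude extended square 9; +1 → 10, wraps to 0, carry into subsquare.
Longitude subsquare k = 10; +1 → 11 = l.
Latitude extended square 1; −1 → 0.

RQ19lj00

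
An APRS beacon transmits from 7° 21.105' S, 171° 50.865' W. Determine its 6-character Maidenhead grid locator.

AI42bp

Add 180° to longitude and 90° to latitude: 8.1523, 82.6483.
Field (20°×10°, letters A–R): 8.1523/20 → 0 → A, 82.6483/10 → 8 → I; chars AI.
Square (2°×1°, digits 0–9): 8.1523/2 → 4, 2.6483/1 → 2; chars 42.
Subsquare (5′×2.5′, letters a–x): 0.1523/0.0833333 → 1 → b, 0.6483/0.0416667 → 15 → p; chars bp.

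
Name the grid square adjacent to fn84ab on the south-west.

FN74xa

Longitude subsquare a = 0; −1 → -1, wraps to 23 = x, carry into square.
Longitude square 8; −1 → 7.
Latitude subsquare b = 1; −1 → 0 = a.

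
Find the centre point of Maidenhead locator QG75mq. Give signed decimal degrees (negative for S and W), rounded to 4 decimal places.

-24.3125, 155.0417

Field Q=16, G=6: +16·20° lon, +6·10° lat → SW at lon 140°, lat -30°.
Square 7, 5: +7·2° lon, +5·1° lat → SW at lon 154°, lat -25°.
Subsquare m=12, q=16: +12·0.0833333° lon, +16·0.0416667° lat → SW at lon 155°, lat -24.3333°.
Cell spans 0.0833333° lon × 0.0416667° lat. Centre is SW corner plus half of each.
latitude -24.3125, longitude 155.0417.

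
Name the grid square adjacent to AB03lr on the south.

Latitude subsquare r = 17; −1 → 16 = q.
The longitude characters are unchanged.

AB03lq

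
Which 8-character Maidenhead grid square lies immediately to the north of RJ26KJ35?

Latitude extended square 5; +1 → 6.
The longitude characters are unchanged.

RJ26kj36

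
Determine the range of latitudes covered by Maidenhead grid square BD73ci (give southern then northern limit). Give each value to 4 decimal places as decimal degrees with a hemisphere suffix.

56.6667° S, 56.6250° S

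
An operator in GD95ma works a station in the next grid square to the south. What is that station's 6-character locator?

GD94mx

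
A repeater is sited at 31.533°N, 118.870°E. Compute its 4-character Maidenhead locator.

Offset from 180°W / 90°S: lon 298.87°, lat 121.53°.
Field (20°×10°, letters A–R): lon ⌊298.87/20⌋ = 14 → O; lat ⌊121.53/10⌋ = 12 → M.
Square (2°×1°, digits 0–9): lon ⌊18.87/2⌋ = 9; lat ⌊1.53/1⌋ = 1.

OM91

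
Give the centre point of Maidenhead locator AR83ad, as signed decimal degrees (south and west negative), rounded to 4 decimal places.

Field A=0, R=17: +0·20° lon, +17·10° lat → SW at lon -180°, lat 80°.
Square 8, 3: +8·2° lon, +3·1° lat → SW at lon -164°, lat 83°.
Subsquare a=0, d=3: +0·0.0833333° lon, +3·0.0416667° lat → SW at lon -164°, lat 83.125°.
Cell spans 0.0833333° lon × 0.0416667° lat. Centre is SW corner plus half of each.
latitude 83.1458, longitude -163.9583.

83.1458, -163.9583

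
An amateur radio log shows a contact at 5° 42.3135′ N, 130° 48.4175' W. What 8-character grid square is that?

Add 180° to longitude and 90° to latitude: 49.19304, 95.70522.
Field (20°×10°, letters A–R): lon ⌊49.19304/20⌋ = 2 → C; lat ⌊95.70522/10⌋ = 9 → J.
Square (2°×1°, digits 0–9): lon ⌊9.19304/2⌋ = 4; lat ⌊5.70522/1⌋ = 5.
Subsquare (5′×2.5′, letters a–x): lon ⌊1.19304/0.0833333⌋ = 14 → o; lat ⌊0.70522/0.0416667⌋ = 16 → q.
Extended square (30″×15″, digits 0–9): lon ⌊0.02637/0.00833333⌋ = 3; lat ⌊0.03856/0.00416667⌋ = 9.

CJ45oq39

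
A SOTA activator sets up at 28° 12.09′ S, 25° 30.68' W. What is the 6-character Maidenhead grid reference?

Shift to the Maidenhead origin (180°W, 90°S): lon 154.4887, lat 61.7985.
Field: lon ⌊154.4887/20⌋ = 7 → H; lat ⌊61.7985/10⌋ = 6 → G.
Square: lon ⌊14.4887/2⌋ = 7; lat ⌊1.7985/1⌋ = 1.
Subsquare: lon ⌊0.4887/0.0833333⌋ = 5 → f; lat ⌊0.7985/0.0416667⌋ = 19 → t.

HG71ft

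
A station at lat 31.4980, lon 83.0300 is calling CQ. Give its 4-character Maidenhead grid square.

Offset from 180°W / 90°S: lon 263.03°, lat 121.50°.
Field: lon ⌊263.03/20⌋ = 13 → N; lat ⌊121.50/10⌋ = 12 → M.
Square: lon ⌊3.03/2⌋ = 1; lat ⌊1.50/1⌋ = 1.

NM11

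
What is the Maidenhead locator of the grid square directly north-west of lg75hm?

LG75gn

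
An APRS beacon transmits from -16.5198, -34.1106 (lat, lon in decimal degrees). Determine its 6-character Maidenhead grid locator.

Shift to the Maidenhead origin (180°W, 90°S): lon 145.8894, lat 73.4802.
Field (20°×10°, letters A–R): 145.8894/20 → 7 → H, 73.4802/10 → 7 → H; chars HH.
Square (2°×1°, digits 0–9): 5.8894/2 → 2, 3.4802/1 → 3; chars 23.
Subsquare (5′×2.5′, letters a–x): 1.8894/0.0833333 → 22 → w, 0.4802/0.0416667 → 11 → l; chars wl.

HH23wl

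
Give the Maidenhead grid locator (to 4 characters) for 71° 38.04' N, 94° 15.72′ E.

NQ71

Add 180° to longitude and 90° to latitude: 274.26, 161.63.
Field: 274.26/20 → 13 → N, 161.63/10 → 16 → Q; chars NQ.
Square: 14.26/2 → 7, 1.63/1 → 1; chars 71.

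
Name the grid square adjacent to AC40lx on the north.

Latitude subsquare x = 23; +1 → 24, wraps to 0 = a, carry into square.
Latitude square 0; +1 → 1.
The longitude characters are unchanged.

AC41la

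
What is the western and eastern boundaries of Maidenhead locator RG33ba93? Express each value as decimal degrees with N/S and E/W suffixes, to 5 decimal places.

Field R=17, G=6: +17·20° lon, +6·10° lat → SW at lon 160°, lat -30°.
Square 3, 3: +3·2° lon, +3·1° lat → SW at lon 166°, lat -27°.
Subsquare b=1, a=0: +1·0.0833333° lon, +0·0.0416667° lat → SW at lon 166.083°, lat -27°.
Extended square 9, 3: +9·0.00833333° lon, +3·0.00416667° lat → SW at lon 166.158°, lat -26.9875°.
Cell spans 0.00833333° lon × 0.00416667° lat.
west 166.15833° E, east 166.16667° E.

166.15833° E, 166.16667° E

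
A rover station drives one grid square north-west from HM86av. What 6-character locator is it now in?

Longitude subsquare a = 0; −1 → -1, wraps to 23 = x, carry into square.
Longitude square 8; −1 → 7.
Latitude subsquare v = 21; +1 → 22 = w.

HM76xw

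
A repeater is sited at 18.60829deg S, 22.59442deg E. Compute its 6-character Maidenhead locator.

KH11hj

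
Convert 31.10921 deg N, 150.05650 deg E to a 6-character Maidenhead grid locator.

QM51ac

Offset from 180°W / 90°S: lon 330.0565°, lat 121.1092°.
Field: 330.0565/20 → 16 → Q, 121.1092/10 → 12 → M; chars QM.
Square: 10.0565/2 → 5, 1.1092/1 → 1; chars 51.
Subsquare: 0.0565/0.0833333 → 0 → a, 0.1092/0.0416667 → 2 → c; chars ac.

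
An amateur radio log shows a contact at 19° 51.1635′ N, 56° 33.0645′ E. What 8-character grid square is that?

LK89gu64

Offset from 180°W / 90°S: lon 236.55107°, lat 109.85272°.
Field: 236.55107/20 → 11 → L, 109.85272/10 → 10 → K; chars LK.
Square: 16.55107/2 → 8, 9.85272/1 → 9; chars 89.
Subsquare: 0.55107/0.0833333 → 6 → g, 0.85272/0.0416667 → 20 → u; chars gu.
Extended square: 0.05107/0.00833333 → 6, 0.01939/0.00416667 → 4; chars 64.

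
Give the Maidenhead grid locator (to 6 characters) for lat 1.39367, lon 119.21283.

OJ91oj

Offset from 180°W / 90°S: lon 299.2128°, lat 91.3937°.
Field (20°×10°, letters A–R): lon ⌊299.2128/20⌋ = 14 → O; lat ⌊91.3937/10⌋ = 9 → J.
Square (2°×1°, digits 0–9): lon ⌊19.2128/2⌋ = 9; lat ⌊1.3937/1⌋ = 1.
Subsquare (5′×2.5′, letters a–x): lon ⌊1.2128/0.0833333⌋ = 14 → o; lat ⌊0.3937/0.0416667⌋ = 9 → j.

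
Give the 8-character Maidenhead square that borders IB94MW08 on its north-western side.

Longitude extended square 0; −1 → -1, wraps to 9, carry into subsquare.
Longitude subsquare m = 12; −1 → 11 = l.
Latitude extended square 8; +1 → 9.

IB94lw99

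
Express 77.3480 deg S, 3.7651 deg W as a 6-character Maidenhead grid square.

IB82cp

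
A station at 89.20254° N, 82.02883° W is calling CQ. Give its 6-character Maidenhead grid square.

Offset from 180°W / 90°S: lon 97.9712°, lat 179.2025°.
Field (20°×10°, letters A–R): 97.9712/20 → 4 → E, 179.2025/10 → 17 → R; chars ER.
Square (2°×1°, digits 0–9): 17.9712/2 → 8, 9.2025/1 → 9; chars 89.
Subsquare (5′×2.5′, letters a–x): 1.9712/0.0833333 → 23 → x, 0.2025/0.0416667 → 4 → e; chars xe.

ER89xe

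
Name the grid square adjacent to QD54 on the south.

Latitude square 4; −1 → 3.
The longitude characters are unchanged.

QD53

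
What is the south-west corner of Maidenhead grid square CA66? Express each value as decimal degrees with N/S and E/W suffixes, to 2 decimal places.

84.00° S, 128.00° W

Field C=2, A=0: +2·20° lon, +0·10° lat → SW at lon -140°, lat -90°.
Square 6, 6: +6·2° lon, +6·1° lat → SW at lon -128°, lat -84°.
latitude 84.00° S, longitude 128.00° W.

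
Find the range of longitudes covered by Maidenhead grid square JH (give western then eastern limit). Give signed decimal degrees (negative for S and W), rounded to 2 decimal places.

0.00, 20.00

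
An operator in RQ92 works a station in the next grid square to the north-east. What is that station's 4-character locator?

Longitude square 9; +1 → 10, wraps to 0, carry into field.
Longitude field R = 17; +1 → 18, wraps to 0 = A, wrapping around the antimeridian.
Latitude square 2; +1 → 3.

AQ03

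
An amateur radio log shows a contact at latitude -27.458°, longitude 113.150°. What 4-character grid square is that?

Offset from 180°W / 90°S: lon 293.15°, lat 62.54°.
Field: 293.15/20 → 14 → O, 62.54/10 → 6 → G; chars OG.
Square: 13.15/2 → 6, 2.54/1 → 2; chars 62.

OG62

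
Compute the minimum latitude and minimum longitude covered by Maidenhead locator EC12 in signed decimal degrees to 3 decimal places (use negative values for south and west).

-68.000, -98.000

Field E=4, C=2: +4·20° lon, +2·10° lat → SW at lon -100°, lat -70°.
Square 1, 2: +1·2° lon, +2·1° lat → SW at lon -98°, lat -68°.
latitude -68.000, longitude -98.000.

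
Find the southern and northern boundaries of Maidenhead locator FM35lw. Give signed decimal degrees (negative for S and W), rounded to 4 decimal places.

Field F=5, M=12: +5·20° lon, +12·10° lat → SW at lon -80°, lat 30°.
Square 3, 5: +3·2° lon, +5·1° lat → SW at lon -74°, lat 35°.
Subsquare l=11, w=22: +11·0.0833333° lon, +22·0.0416667° lat → SW at lon -73.0833°, lat 35.9167°.
Cell spans 0.0833333° lon × 0.0416667° lat.
south 35.9167, north 35.9583.

35.9167, 35.9583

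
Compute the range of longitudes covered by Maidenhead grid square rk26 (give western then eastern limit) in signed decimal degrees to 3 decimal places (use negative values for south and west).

164.000, 166.000

Field R=17, K=10: +17·20° lon, +10·10° lat → SW at lon 160°, lat 10°.
Square 2, 6: +2·2° lon, +6·1° lat → SW at lon 164°, lat 16°.
Cell spans 2° lon × 1° lat.
west 164.000, east 166.000.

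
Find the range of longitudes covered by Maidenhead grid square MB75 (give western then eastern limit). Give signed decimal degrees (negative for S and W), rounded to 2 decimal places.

Field M=12, B=1: +12·20° lon, +1·10° lat → SW at lon 60°, lat -80°.
Square 7, 5: +7·2° lon, +5·1° lat → SW at lon 74°, lat -75°.
Cell spans 2° lon × 1° lat.
west 74.00, east 76.00.

74.00, 76.00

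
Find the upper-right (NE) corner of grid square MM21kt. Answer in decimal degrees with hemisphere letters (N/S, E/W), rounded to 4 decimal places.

Field M=12, M=12: +12·20° lon, +12·10° lat → SW at lon 60°, lat 30°.
Square 2, 1: +2·2° lon, +1·1° lat → SW at lon 64°, lat 31°.
Subsquare k=10, t=19: +10·0.0833333° lon, +19·0.0416667° lat → SW at lon 64.8333°, lat 31.7917°.
Cell spans 0.0833333° lon × 0.0416667° lat. NE corner is SW corner plus one full cell.
latitude 31.8333° N, longitude 64.9167° E.

31.8333° N, 64.9167° E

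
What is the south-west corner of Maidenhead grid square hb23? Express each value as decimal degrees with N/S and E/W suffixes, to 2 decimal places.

77.00° S, 36.00° W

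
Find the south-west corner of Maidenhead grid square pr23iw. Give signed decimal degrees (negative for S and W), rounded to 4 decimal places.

83.9167, 124.6667

Field P=15, R=17: +15·20° lon, +17·10° lat → SW at lon 120°, lat 80°.
Square 2, 3: +2·2° lon, +3·1° lat → SW at lon 124°, lat 83°.
Subsquare i=8, w=22: +8·0.0833333° lon, +22·0.0416667° lat → SW at lon 124.667°, lat 83.9167°.
latitude 83.9167, longitude 124.6667.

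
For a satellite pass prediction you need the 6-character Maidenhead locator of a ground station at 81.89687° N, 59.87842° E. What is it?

LR91wv

Shift to the Maidenhead origin (180°W, 90°S): lon 239.8784, lat 171.8969.
Field (20°×10°, letters A–R): lon ⌊239.8784/20⌋ = 11 → L; lat ⌊171.8969/10⌋ = 17 → R.
Square (2°×1°, digits 0–9): lon ⌊19.8784/2⌋ = 9; lat ⌊1.8969/1⌋ = 1.
Subsquare (5′×2.5′, letters a–x): lon ⌊1.8784/0.0833333⌋ = 22 → w; lat ⌊0.8969/0.0416667⌋ = 21 → v.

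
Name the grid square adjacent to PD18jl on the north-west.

Longitude subsquare j = 9; −1 → 8 = i.
Latitude subsquare l = 11; +1 → 12 = m.

PD18im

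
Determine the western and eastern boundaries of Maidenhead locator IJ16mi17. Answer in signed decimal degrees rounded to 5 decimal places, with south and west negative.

-16.99167, -16.98333

Field I=8, J=9: +8·20° lon, +9·10° lat → SW at lon -20°, lat 0°.
Square 1, 6: +1·2° lon, +6·1° lat → SW at lon -18°, lat 6°.
Subsquare m=12, i=8: +12·0.0833333° lon, +8·0.0416667° lat → SW at lon -17°, lat 6.33333°.
Extended square 1, 7: +1·0.00833333° lon, +7·0.00416667° lat → SW at lon -16.9917°, lat 6.3625°.
Cell spans 0.00833333° lon × 0.00416667° lat.
west -16.99167, east -16.98333.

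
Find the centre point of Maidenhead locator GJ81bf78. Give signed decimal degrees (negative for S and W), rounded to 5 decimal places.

1.24375, -43.85417

Field G=6, J=9: +6·20° lon, +9·10° lat → SW at lon -60°, lat 0°.
Square 8, 1: +8·2° lon, +1·1° lat → SW at lon -44°, lat 1°.
Subsquare b=1, f=5: +1·0.0833333° lon, +5·0.0416667° lat → SW at lon -43.9167°, lat 1.20833°.
Extended square 7, 8: +7·0.00833333° lon, +8·0.00416667° lat → SW at lon -43.8583°, lat 1.24167°.
Cell spans 0.00833333° lon × 0.00416667° lat. Centre is SW corner plus half of each.
latitude 1.24375, longitude -43.85417.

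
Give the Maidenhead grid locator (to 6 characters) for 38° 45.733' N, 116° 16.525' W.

DM18us

Shift to the Maidenhead origin (180°W, 90°S): lon 63.7246, lat 128.7622.
Field: 63.7246/20 → 3 → D, 128.7622/10 → 12 → M; chars DM.
Square: 3.7246/2 → 1, 8.7622/1 → 8; chars 18.
Subsquare: 1.7246/0.0833333 → 20 → u, 0.7622/0.0416667 → 18 → s; chars us.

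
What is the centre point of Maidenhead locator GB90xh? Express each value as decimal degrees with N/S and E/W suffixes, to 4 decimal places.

79.6875° S, 40.0417° W

Field G=6, B=1: +6·20° lon, +1·10° lat → SW at lon -60°, lat -80°.
Square 9, 0: +9·2° lon, +0·1° lat → SW at lon -42°, lat -80°.
Subsquare x=23, h=7: +23·0.0833333° lon, +7·0.0416667° lat → SW at lon -40.0833°, lat -79.7083°.
Cell spans 0.0833333° lon × 0.0416667° lat. Centre is SW corner plus half of each.
latitude 79.6875° S, longitude 40.0417° W.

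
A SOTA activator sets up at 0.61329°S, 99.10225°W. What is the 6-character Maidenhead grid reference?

EI09kj

Shift to the Maidenhead origin (180°W, 90°S): lon 80.8978, lat 89.3867.
Field: 80.8978/20 → 4 → E, 89.3867/10 → 8 → I; chars EI.
Square: 0.8978/2 → 0, 9.3867/1 → 9; chars 09.
Subsquare: 0.8978/0.0833333 → 10 → k, 0.3867/0.0416667 → 9 → j; chars kj.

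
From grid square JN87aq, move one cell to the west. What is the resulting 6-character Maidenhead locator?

JN77xq

Longitude subsquare a = 0; −1 → -1, wraps to 23 = x, carry into square.
Longitude square 8; −1 → 7.
The latitude characters are unchanged.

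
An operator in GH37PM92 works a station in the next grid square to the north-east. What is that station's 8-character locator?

Longitude extended square 9; +1 → 10, wraps to 0, carry into subsquare.
Longitude subsquare p = 15; +1 → 16 = q.
Latitude extended square 2; +1 → 3.

GH37qm03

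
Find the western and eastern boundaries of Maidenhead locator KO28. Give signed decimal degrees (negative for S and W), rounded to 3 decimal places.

Field K=10, O=14: +10·20° lon, +14·10° lat → SW at lon 20°, lat 50°.
Square 2, 8: +2·2° lon, +8·1° lat → SW at lon 24°, lat 58°.
Cell spans 2° lon × 1° lat.
west 24.000, east 26.000.

24.000, 26.000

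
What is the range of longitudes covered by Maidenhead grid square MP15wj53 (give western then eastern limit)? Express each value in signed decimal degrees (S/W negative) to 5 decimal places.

Field M=12, P=15: +12·20° lon, +15·10° lat → SW at lon 60°, lat 60°.
Square 1, 5: +1·2° lon, +5·1° lat → SW at lon 62°, lat 65°.
Subsquare w=22, j=9: +22·0.0833333° lon, +9·0.0416667° lat → SW at lon 63.8333°, lat 65.375°.
Extended square 5, 3: +5·0.00833333° lon, +3·0.00416667° lat → SW at lon 63.875°, lat 65.3875°.
Cell spans 0.00833333° lon × 0.00416667° lat.
west 63.87500, east 63.88333.

63.87500, 63.88333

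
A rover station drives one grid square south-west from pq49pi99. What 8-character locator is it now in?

Longitude extended square 9; −1 → 8.
Latitude extended square 9; −1 → 8.

PQ49pi88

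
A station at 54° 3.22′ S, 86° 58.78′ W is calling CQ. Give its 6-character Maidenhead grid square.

Shift to the Maidenhead origin (180°W, 90°S): lon 93.0203, lat 35.9463.
Field: lon ⌊93.0203/20⌋ = 4 → E; lat ⌊35.9463/10⌋ = 3 → D.
Square: lon ⌊13.0203/2⌋ = 6; lat ⌊5.9463/1⌋ = 5.
Subsquare: lon ⌊1.0203/0.0833333⌋ = 12 → m; lat ⌊0.9463/0.0416667⌋ = 22 → w.

ED65mw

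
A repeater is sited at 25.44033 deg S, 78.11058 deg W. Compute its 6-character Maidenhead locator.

Offset from 180°W / 90°S: lon 101.8894°, lat 64.5597°.
Field: lon ⌊101.8894/20⌋ = 5 → F; lat ⌊64.5597/10⌋ = 6 → G.
Square: lon ⌊1.8894/2⌋ = 0; lat ⌊4.5597/1⌋ = 4.
Subsquare: lon ⌊1.8894/0.0833333⌋ = 22 → w; lat ⌊0.5597/0.0416667⌋ = 13 → n.

FG04wn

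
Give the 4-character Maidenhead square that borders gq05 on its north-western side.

Longitude square 0; −1 → -1, wraps to 9, carry into field.
Longitude field G = 6; −1 → 5 = F.
Latitude square 5; +1 → 6.

FQ96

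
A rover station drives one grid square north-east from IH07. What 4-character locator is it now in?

IH18

Longitude square 0; +1 → 1.
Latitude square 7; +1 → 8.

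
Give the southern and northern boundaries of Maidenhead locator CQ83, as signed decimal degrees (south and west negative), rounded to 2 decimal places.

73.00, 74.00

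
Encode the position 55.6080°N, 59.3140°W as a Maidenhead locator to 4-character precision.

GO05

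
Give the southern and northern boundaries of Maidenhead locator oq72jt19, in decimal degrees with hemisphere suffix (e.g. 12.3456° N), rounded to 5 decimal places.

Field O=14, Q=16: +14·20° lon, +16·10° lat → SW at lon 100°, lat 70°.
Square 7, 2: +7·2° lon, +2·1° lat → SW at lon 114°, lat 72°.
Subsquare j=9, t=19: +9·0.0833333° lon, +19·0.0416667° lat → SW at lon 114.75°, lat 72.7917°.
Extended square 1, 9: +1·0.00833333° lon, +9·0.00416667° lat → SW at lon 114.758°, lat 72.8292°.
Cell spans 0.00833333° lon × 0.00416667° lat.
south 72.82917° N, north 72.83333° N.

72.82917° N, 72.83333° N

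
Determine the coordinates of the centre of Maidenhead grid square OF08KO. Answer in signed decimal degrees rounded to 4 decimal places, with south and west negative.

-31.3958, 100.8750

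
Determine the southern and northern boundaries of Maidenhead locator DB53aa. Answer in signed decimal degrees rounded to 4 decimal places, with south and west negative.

Field D=3, B=1: +3·20° lon, +1·10° lat → SW at lon -120°, lat -80°.
Square 5, 3: +5·2° lon, +3·1° lat → SW at lon -110°, lat -77°.
Subsquare a=0, a=0: +0·0.0833333° lon, +0·0.0416667° lat → SW at lon -110°, lat -77°.
Cell spans 0.0833333° lon × 0.0416667° lat.
south -77.0000, north -76.9583.

-77.0000, -76.9583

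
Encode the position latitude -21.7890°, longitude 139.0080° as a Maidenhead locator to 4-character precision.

Shift to the Maidenhead origin (180°W, 90°S): lon 319.01, lat 68.21.
Field: lon ⌊319.01/20⌋ = 15 → P; lat ⌊68.21/10⌋ = 6 → G.
Square: lon ⌊19.01/2⌋ = 9; lat ⌊8.21/1⌋ = 8.

PG98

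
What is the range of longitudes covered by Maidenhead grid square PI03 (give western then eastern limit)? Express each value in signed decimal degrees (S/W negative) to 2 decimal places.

Field P=15, I=8: +15·20° lon, +8·10° lat → SW at lon 120°, lat -10°.
Square 0, 3: +0·2° lon, +3·1° lat → SW at lon 120°, lat -7°.
Cell spans 2° lon × 1° lat.
west 120.00, east 122.00.

120.00, 122.00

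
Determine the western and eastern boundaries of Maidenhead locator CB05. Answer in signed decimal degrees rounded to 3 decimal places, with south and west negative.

-140.000, -138.000

Field C=2, B=1: +2·20° lon, +1·10° lat → SW at lon -140°, lat -80°.
Square 0, 5: +0·2° lon, +5·1° lat → SW at lon -140°, lat -75°.
Cell spans 2° lon × 1° lat.
west -140.000, east -138.000.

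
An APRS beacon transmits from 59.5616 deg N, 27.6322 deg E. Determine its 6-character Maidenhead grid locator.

Shift to the Maidenhead origin (180°W, 90°S): lon 207.6322, lat 149.5616.
Field: lon ⌊207.6322/20⌋ = 10 → K; lat ⌊149.5616/10⌋ = 14 → O.
Square: lon ⌊7.6322/2⌋ = 3; lat ⌊9.5616/1⌋ = 9.
Subsquare: lon ⌊1.6322/0.0833333⌋ = 19 → t; lat ⌊0.5616/0.0416667⌋ = 13 → n.

KO39tn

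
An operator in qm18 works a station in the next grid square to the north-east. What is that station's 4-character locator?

Longitude square 1; +1 → 2.
Latitude square 8; +1 → 9.

QM29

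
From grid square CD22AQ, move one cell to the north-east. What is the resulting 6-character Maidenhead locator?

CD22br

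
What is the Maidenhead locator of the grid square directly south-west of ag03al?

RG93xk

Longitude subsquare a = 0; −1 → -1, wraps to 23 = x, carry into square.
Longitude square 0; −1 → -1, wraps to 9, carry into field.
Longitude field A = 0; −1 → -1, wraps to 17 = R, wrapping around the antimeridian.
Latitude subsquare l = 11; −1 → 10 = k.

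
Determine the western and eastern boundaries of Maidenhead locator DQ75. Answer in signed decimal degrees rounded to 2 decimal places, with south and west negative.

Field D=3, Q=16: +3·20° lon, +16·10° lat → SW at lon -120°, lat 70°.
Square 7, 5: +7·2° lon, +5·1° lat → SW at lon -106°, lat 75°.
Cell spans 2° lon × 1° lat.
west -106.00, east -104.00.

-106.00, -104.00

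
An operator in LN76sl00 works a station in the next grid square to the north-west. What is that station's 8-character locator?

Longitude extended square 0; −1 → -1, wraps to 9, carry into subsquare.
Longitude subsquare s = 18; −1 → 17 = r.
Latitude extended square 0; +1 → 1.

LN76rl91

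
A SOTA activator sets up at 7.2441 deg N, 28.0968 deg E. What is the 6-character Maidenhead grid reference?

KJ47bf

Shift to the Maidenhead origin (180°W, 90°S): lon 208.0968, lat 97.2441.
Field (20°×10°, letters A–R): 208.0968/20 → 10 → K, 97.2441/10 → 9 → J; chars KJ.
Square (2°×1°, digits 0–9): 8.0968/2 → 4, 7.2441/1 → 7; chars 47.
Subsquare (5′×2.5′, letters a–x): 0.0968/0.0833333 → 1 → b, 0.2441/0.0416667 → 5 → f; chars bf.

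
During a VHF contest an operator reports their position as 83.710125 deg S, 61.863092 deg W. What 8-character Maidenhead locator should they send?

FA96bg69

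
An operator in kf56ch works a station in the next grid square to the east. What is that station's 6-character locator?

Longitude subsquare c = 2; +1 → 3 = d.
The latitude characters are unchanged.

KF56dh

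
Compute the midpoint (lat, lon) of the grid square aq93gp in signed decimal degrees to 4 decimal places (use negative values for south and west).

Field A=0, Q=16: +0·20° lon, +16·10° lat → SW at lon -180°, lat 70°.
Square 9, 3: +9·2° lon, +3·1° lat → SW at lon -162°, lat 73°.
Subsquare g=6, p=15: +6·0.0833333° lon, +15·0.0416667° lat → SW at lon -161.5°, lat 73.625°.
Cell spans 0.0833333° lon × 0.0416667° lat. Centre is SW corner plus half of each.
latitude 73.6458, longitude -161.4583.

73.6458, -161.4583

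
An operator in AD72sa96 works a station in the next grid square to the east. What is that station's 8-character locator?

Longitude extended square 9; +1 → 10, wraps to 0, carry into subsquare.
Longitude subsquare s = 18; +1 → 19 = t.
The latitude characters are unchanged.

AD72ta06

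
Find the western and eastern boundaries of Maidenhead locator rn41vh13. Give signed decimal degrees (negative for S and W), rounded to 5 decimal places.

Field R=17, N=13: +17·20° lon, +13·10° lat → SW at lon 160°, lat 40°.
Square 4, 1: +4·2° lon, +1·1° lat → SW at lon 168°, lat 41°.
Subsquare v=21, h=7: +21·0.0833333° lon, +7·0.0416667° lat → SW at lon 169.75°, lat 41.2917°.
Extended square 1, 3: +1·0.00833333° lon, +3·0.00416667° lat → SW at lon 169.758°, lat 41.3042°.
Cell spans 0.00833333° lon × 0.00416667° lat.
west 169.75833, east 169.76667.

169.75833, 169.76667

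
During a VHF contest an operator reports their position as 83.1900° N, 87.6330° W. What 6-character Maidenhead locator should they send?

Add 180° to longitude and 90° to latitude: 92.3670, 173.1900.
Field (20°×10°, letters A–R): 92.3670/20 → 4 → E, 173.1900/10 → 17 → R; chars ER.
Square (2°×1°, digits 0–9): 12.3670/2 → 6, 3.1900/1 → 3; chars 63.
Subsquare (5′×2.5′, letters a–x): 0.3670/0.0833333 → 4 → e, 0.1900/0.0416667 → 4 → e; chars ee.

ER63ee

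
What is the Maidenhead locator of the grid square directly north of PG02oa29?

PG02ob20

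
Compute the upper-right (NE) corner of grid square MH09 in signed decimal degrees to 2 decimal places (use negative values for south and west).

Field M=12, H=7: +12·20° lon, +7·10° lat → SW at lon 60°, lat -20°.
Square 0, 9: +0·2° lon, +9·1° lat → SW at lon 60°, lat -11°.
Cell spans 2° lon × 1° lat. NE corner is SW corner plus one full cell.
latitude -10.00, longitude 62.00.

-10.00, 62.00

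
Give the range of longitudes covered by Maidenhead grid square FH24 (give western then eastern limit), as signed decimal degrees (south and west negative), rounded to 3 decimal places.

-76.000, -74.000

Field F=5, H=7: +5·20° lon, +7·10° lat → SW at lon -80°, lat -20°.
Square 2, 4: +2·2° lon, +4·1° lat → SW at lon -76°, lat -16°.
Cell spans 2° lon × 1° lat.
west -76.000, east -74.000.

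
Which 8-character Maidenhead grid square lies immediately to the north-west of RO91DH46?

RO91dh37

Longitude extended square 4; −1 → 3.
Latitude extended square 6; +1 → 7.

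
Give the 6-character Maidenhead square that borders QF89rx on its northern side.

QG80ra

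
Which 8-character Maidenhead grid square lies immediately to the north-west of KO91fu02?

KO91eu93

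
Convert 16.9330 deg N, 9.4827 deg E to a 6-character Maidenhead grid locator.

JK46rw

Add 180° to longitude and 90° to latitude: 189.4827, 106.9330.
Field: 189.4827/20 → 9 → J, 106.9330/10 → 10 → K; chars JK.
Square: 9.4827/2 → 4, 6.9330/1 → 6; chars 46.
Subsquare: 1.4827/0.0833333 → 17 → r, 0.9330/0.0416667 → 22 → w; chars rw.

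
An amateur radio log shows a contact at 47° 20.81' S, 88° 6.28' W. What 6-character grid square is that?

EE52wp

Add 180° to longitude and 90° to latitude: 91.8953, 42.6532.
Field: 91.8953/20 → 4 → E, 42.6532/10 → 4 → E; chars EE.
Square: 11.8953/2 → 5, 2.6532/1 → 2; chars 52.
Subsquare: 1.8953/0.0833333 → 22 → w, 0.6532/0.0416667 → 15 → p; chars wp.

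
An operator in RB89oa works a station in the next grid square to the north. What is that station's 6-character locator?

RB89ob

Latitude subsquare a = 0; +1 → 1 = b.
The longitude characters are unchanged.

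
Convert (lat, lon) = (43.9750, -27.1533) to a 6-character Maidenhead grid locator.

Add 180° to longitude and 90° to latitude: 152.8467, 133.9750.
Field (20°×10°, letters A–R): 152.8467/20 → 7 → H, 133.9750/10 → 13 → N; chars HN.
Square (2°×1°, digits 0–9): 12.8467/2 → 6, 3.9750/1 → 3; chars 63.
Subsquare (5′×2.5′, letters a–x): 0.8467/0.0833333 → 10 → k, 0.9750/0.0416667 → 23 → x; chars kx.

HN63kx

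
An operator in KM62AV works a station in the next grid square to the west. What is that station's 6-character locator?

Longitude subsquare a = 0; −1 → -1, wraps to 23 = x, carry into square.
Longitude square 6; −1 → 5.
The latitude characters are unchanged.

KM52xv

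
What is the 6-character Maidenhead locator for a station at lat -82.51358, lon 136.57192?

Offset from 180°W / 90°S: lon 316.5719°, lat 7.4864°.
Field: 316.5719/20 → 15 → P, 7.4864/10 → 0 → A; chars PA.
Square: 16.5719/2 → 8, 7.4864/1 → 7; chars 87.
Subsquare: 0.5719/0.0833333 → 6 → g, 0.4864/0.0416667 → 11 → l; chars gl.

PA87gl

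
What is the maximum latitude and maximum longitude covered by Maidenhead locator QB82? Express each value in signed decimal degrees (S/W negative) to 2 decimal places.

-77.00, 158.00

Field Q=16, B=1: +16·20° lon, +1·10° lat → SW at lon 140°, lat -80°.
Square 8, 2: +8·2° lon, +2·1° lat → SW at lon 156°, lat -78°.
Cell spans 2° lon × 1° lat. NE corner is SW corner plus one full cell.
latitude -77.00, longitude 158.00.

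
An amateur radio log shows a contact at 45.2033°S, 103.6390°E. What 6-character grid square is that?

Offset from 180°W / 90°S: lon 283.6390°, lat 44.7967°.
Field: lon ⌊283.6390/20⌋ = 14 → O; lat ⌊44.7967/10⌋ = 4 → E.
Square: lon ⌊3.6390/2⌋ = 1; lat ⌊4.7967/1⌋ = 4.
Subsquare: lon ⌊1.6390/0.0833333⌋ = 19 → t; lat ⌊0.7967/0.0416667⌋ = 19 → t.

OE14tt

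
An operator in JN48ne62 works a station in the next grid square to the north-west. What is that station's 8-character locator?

Longitude extended square 6; −1 → 5.
Latitude extended square 2; +1 → 3.

JN48ne53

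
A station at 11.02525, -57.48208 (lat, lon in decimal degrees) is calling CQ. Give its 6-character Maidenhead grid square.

Add 180° to longitude and 90° to latitude: 122.5179, 101.0252.
Field (20°×10°, letters A–R): 122.5179/20 → 6 → G, 101.0252/10 → 10 → K; chars GK.
Square (2°×1°, digits 0–9): 2.5179/2 → 1, 1.0252/1 → 1; chars 11.
Subsquare (5′×2.5′, letters a–x): 0.5179/0.0833333 → 6 → g, 0.0252/0.0416667 → 0 → a; chars ga.

GK11ga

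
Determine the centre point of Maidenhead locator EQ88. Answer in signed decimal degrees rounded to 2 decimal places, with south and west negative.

78.50, -83.00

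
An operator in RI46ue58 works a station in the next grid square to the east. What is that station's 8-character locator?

RI46ue68

Longitude extended square 5; +1 → 6.
The latitude characters are unchanged.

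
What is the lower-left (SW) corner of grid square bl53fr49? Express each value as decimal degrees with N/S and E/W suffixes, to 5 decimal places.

23.74583° N, 149.55000° W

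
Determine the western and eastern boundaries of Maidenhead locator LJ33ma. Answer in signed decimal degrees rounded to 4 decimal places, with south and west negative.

Field L=11, J=9: +11·20° lon, +9·10° lat → SW at lon 40°, lat 0°.
Square 3, 3: +3·2° lon, +3·1° lat → SW at lon 46°, lat 3°.
Subsquare m=12, a=0: +12·0.0833333° lon, +0·0.0416667° lat → SW at lon 47°, lat 3°.
Cell spans 0.0833333° lon × 0.0416667° lat.
west 47.0000, east 47.0833.

47.0000, 47.0833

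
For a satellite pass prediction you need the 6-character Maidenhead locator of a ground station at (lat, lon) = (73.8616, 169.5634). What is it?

Add 180° to longitude and 90° to latitude: 349.5634, 163.8616.
Field (20°×10°, letters A–R): lon ⌊349.5634/20⌋ = 17 → R; lat ⌊163.8616/10⌋ = 16 → Q.
Square (2°×1°, digits 0–9): lon ⌊9.5634/2⌋ = 4; lat ⌊3.8616/1⌋ = 3.
Subsquare (5′×2.5′, letters a–x): lon ⌊1.5634/0.0833333⌋ = 18 → s; lat ⌊0.8616/0.0416667⌋ = 20 → u.

RQ43su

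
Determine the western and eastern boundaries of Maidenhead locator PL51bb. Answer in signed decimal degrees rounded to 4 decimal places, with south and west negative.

130.0833, 130.1667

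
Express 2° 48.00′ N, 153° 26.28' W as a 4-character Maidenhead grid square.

Shift to the Maidenhead origin (180°W, 90°S): lon 26.56, lat 92.80.
Field: 26.56/20 → 1 → B, 92.80/10 → 9 → J; chars BJ.
Square: 6.56/2 → 3, 2.80/1 → 2; chars 32.

BJ32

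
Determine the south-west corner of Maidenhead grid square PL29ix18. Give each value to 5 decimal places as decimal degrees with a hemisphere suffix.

Field P=15, L=11: +15·20° lon, +11·10° lat → SW at lon 120°, lat 20°.
Square 2, 9: +2·2° lon, +9·1° lat → SW at lon 124°, lat 29°.
Subsquare i=8, x=23: +8·0.0833333° lon, +23·0.0416667° lat → SW at lon 124.667°, lat 29.9583°.
Extended square 1, 8: +1·0.00833333° lon, +8·0.00416667° lat → SW at lon 124.675°, lat 29.9917°.
latitude 29.99167° N, longitude 124.67500° E.

29.99167° N, 124.67500° E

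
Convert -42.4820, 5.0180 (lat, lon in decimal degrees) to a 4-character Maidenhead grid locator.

Shift to the Maidenhead origin (180°W, 90°S): lon 185.02, lat 47.52.
Field: lon ⌊185.02/20⌋ = 9 → J; lat ⌊47.52/10⌋ = 4 → E.
Square: lon ⌊5.02/2⌋ = 2; lat ⌊7.52/1⌋ = 7.

JE27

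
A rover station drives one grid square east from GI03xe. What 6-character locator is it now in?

GI13ae

Longitude subsquare x = 23; +1 → 24, wraps to 0 = a, carry into square.
Longitude square 0; +1 → 1.
The latitude characters are unchanged.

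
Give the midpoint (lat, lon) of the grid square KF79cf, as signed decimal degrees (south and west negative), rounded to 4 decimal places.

-30.7708, 34.2083

Field K=10, F=5: +10·20° lon, +5·10° lat → SW at lon 20°, lat -40°.
Square 7, 9: +7·2° lon, +9·1° lat → SW at lon 34°, lat -31°.
Subsquare c=2, f=5: +2·0.0833333° lon, +5·0.0416667° lat → SW at lon 34.1667°, lat -30.7917°.
Cell spans 0.0833333° lon × 0.0416667° lat. Centre is SW corner plus half of each.
latitude -30.7708, longitude 34.2083.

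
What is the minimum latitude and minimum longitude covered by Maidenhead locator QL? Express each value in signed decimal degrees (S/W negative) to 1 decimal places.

20.0, 140.0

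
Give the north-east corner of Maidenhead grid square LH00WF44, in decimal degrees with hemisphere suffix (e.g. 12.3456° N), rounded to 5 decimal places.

19.77083° S, 41.87500° E

Field L=11, H=7: +11·20° lon, +7·10° lat → SW at lon 40°, lat -20°.
Square 0, 0: +0·2° lon, +0·1° lat → SW at lon 40°, lat -20°.
Subsquare w=22, f=5: +22·0.0833333° lon, +5·0.0416667° lat → SW at lon 41.8333°, lat -19.7917°.
Extended square 4, 4: +4·0.00833333° lon, +4·0.00416667° lat → SW at lon 41.8667°, lat -19.775°.
Cell spans 0.00833333° lon × 0.00416667° lat. NE corner is SW corner plus one full cell.
latitude 19.77083° S, longitude 41.87500° E.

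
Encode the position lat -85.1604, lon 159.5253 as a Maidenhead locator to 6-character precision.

QA94su

Add 180° to longitude and 90° to latitude: 339.5253, 4.8396.
Field: lon ⌊339.5253/20⌋ = 16 → Q; lat ⌊4.8396/10⌋ = 0 → A.
Square: lon ⌊19.5253/2⌋ = 9; lat ⌊4.8396/1⌋ = 4.
Subsquare: lon ⌊1.5253/0.0833333⌋ = 18 → s; lat ⌊0.8396/0.0416667⌋ = 20 → u.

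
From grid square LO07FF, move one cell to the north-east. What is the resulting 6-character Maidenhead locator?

LO07gg

Longitude subsquare f = 5; +1 → 6 = g.
Latitude subsquare f = 5; +1 → 6 = g.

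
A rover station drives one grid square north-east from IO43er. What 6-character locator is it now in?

IO43fs

Longitude subsquare e = 4; +1 → 5 = f.
Latitude subsquare r = 17; +1 → 18 = s.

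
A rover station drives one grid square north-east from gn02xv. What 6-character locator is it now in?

Longitude subsquare x = 23; +1 → 24, wraps to 0 = a, carry into square.
Longitude square 0; +1 → 1.
Latitude subsquare v = 21; +1 → 22 = w.

GN12aw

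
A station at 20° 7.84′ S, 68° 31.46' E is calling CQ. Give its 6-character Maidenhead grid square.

MG49gu

Add 180° to longitude and 90° to latitude: 248.5243, 69.8693.
Field: 248.5243/20 → 12 → M, 69.8693/10 → 6 → G; chars MG.
Square: 8.5243/2 → 4, 9.8693/1 → 9; chars 49.
Subsquare: 0.5243/0.0833333 → 6 → g, 0.8693/0.0416667 → 20 → u; chars gu.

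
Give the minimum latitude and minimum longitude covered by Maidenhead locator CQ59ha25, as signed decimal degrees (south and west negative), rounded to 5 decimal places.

Field C=2, Q=16: +2·20° lon, +16·10° lat → SW at lon -140°, lat 70°.
Square 5, 9: +5·2° lon, +9·1° lat → SW at lon -130°, lat 79°.
Subsquare h=7, a=0: +7·0.0833333° lon, +0·0.0416667° lat → SW at lon -129.417°, lat 79°.
Extended square 2, 5: +2·0.00833333° lon, +5·0.00416667° lat → SW at lon -129.4°, lat 79.0208°.
latitude 79.02083, longitude -129.40000.

79.02083, -129.40000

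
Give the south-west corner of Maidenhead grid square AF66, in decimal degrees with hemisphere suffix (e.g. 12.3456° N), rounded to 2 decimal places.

34.00° S, 168.00° W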